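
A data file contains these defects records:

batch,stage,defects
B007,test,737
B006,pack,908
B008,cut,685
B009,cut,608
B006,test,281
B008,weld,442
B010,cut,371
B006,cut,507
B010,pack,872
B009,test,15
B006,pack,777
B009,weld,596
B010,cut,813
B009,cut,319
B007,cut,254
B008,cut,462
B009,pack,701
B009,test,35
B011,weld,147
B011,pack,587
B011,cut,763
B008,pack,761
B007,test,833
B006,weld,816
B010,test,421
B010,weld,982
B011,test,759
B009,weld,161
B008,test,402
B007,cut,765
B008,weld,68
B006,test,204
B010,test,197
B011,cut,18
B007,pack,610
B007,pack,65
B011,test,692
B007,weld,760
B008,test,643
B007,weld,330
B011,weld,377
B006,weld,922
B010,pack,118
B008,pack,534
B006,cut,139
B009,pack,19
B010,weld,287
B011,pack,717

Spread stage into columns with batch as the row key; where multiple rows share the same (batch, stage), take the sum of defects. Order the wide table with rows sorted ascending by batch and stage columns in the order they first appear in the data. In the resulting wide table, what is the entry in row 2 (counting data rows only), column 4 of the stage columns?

With rows sorted ascending by batch, row 2 is batch=B007. stage columns in first-appearance order: test, pack, cut, weld; column 4 is weld.
Long rows with batch=B007, stage=weld: 760 + 330 = 1090.

1090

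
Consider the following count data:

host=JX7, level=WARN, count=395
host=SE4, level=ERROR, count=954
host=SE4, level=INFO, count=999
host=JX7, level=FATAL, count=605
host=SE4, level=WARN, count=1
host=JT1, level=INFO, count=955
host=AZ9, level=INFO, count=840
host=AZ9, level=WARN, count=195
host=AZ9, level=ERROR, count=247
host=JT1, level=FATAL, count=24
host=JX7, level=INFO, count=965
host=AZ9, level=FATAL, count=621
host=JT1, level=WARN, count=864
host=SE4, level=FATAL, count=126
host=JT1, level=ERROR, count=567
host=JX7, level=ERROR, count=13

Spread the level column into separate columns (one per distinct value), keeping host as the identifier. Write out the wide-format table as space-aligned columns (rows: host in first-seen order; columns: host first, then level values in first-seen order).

Columns: host plus the 4 distinct level values (WARN, ERROR, INFO, FATAL).
For example, row JX7 column WARN takes count=395 from the long row (JX7, WARN).

host  WARN  ERROR  INFO  FATAL
JX7   395   13     965   605  
SE4   1     954    999   126  
JT1   864   567    955   24   
AZ9   195   247    840   621  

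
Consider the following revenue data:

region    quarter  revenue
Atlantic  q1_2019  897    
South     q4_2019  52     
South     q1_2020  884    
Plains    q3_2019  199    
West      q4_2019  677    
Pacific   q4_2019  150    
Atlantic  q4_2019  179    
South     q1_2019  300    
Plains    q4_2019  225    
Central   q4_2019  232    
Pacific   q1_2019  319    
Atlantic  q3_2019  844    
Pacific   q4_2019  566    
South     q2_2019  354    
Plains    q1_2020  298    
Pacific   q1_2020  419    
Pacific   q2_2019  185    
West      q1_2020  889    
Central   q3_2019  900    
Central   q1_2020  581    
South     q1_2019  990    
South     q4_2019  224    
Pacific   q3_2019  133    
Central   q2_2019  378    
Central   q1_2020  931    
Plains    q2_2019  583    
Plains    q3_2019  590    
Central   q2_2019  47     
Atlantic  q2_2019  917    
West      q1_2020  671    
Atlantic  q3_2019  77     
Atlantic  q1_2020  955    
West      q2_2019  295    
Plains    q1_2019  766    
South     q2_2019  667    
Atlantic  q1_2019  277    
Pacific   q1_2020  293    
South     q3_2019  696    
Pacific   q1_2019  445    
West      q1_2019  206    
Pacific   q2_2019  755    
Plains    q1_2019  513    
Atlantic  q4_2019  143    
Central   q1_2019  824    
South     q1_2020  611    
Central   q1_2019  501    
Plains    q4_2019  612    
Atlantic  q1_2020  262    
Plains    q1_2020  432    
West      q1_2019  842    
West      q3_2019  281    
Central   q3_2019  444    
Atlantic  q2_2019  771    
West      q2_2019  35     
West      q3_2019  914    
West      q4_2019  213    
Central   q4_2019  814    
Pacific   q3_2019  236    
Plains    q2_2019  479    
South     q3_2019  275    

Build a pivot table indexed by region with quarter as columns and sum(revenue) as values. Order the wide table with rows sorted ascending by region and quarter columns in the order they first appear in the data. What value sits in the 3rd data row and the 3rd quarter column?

712

With rows sorted ascending by region, row 3 is region=Pacific. quarter columns in first-appearance order: q1_2019, q4_2019, q1_2020, q3_2019, q2_2019; column 3 is q1_2020.
Long rows with region=Pacific, quarter=q1_2020: 419 + 293 = 712.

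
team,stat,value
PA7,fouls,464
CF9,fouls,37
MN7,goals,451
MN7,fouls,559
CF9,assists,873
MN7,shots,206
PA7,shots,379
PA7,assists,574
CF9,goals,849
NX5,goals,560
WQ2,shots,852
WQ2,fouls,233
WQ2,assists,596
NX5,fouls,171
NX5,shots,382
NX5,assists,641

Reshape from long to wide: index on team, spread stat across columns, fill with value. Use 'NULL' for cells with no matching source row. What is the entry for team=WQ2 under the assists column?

The long row with team=WQ2, stat=assists has value=596.

596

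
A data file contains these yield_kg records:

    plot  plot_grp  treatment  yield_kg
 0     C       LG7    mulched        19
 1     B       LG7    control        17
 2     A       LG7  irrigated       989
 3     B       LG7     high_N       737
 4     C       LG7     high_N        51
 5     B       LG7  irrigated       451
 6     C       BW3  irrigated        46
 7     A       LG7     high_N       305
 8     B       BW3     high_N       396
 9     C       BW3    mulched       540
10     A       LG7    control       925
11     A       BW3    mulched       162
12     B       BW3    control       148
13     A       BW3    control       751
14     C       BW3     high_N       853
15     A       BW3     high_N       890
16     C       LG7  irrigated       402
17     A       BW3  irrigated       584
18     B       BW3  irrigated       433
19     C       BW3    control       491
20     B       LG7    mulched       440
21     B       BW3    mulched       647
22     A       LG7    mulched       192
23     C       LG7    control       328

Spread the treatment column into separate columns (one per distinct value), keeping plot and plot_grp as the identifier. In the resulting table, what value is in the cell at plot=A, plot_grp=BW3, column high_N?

Wide layout: rows indexed by plot and plot_grp, columns are the 4 distinct treatment values (mulched, control, irrigated, high_N).
Cell (plot=A, plot_grp=BW3, treatment=high_N) draws from the long row where plot=A, plot_grp=BW3 and treatment=high_N, which has yield_kg=890.

890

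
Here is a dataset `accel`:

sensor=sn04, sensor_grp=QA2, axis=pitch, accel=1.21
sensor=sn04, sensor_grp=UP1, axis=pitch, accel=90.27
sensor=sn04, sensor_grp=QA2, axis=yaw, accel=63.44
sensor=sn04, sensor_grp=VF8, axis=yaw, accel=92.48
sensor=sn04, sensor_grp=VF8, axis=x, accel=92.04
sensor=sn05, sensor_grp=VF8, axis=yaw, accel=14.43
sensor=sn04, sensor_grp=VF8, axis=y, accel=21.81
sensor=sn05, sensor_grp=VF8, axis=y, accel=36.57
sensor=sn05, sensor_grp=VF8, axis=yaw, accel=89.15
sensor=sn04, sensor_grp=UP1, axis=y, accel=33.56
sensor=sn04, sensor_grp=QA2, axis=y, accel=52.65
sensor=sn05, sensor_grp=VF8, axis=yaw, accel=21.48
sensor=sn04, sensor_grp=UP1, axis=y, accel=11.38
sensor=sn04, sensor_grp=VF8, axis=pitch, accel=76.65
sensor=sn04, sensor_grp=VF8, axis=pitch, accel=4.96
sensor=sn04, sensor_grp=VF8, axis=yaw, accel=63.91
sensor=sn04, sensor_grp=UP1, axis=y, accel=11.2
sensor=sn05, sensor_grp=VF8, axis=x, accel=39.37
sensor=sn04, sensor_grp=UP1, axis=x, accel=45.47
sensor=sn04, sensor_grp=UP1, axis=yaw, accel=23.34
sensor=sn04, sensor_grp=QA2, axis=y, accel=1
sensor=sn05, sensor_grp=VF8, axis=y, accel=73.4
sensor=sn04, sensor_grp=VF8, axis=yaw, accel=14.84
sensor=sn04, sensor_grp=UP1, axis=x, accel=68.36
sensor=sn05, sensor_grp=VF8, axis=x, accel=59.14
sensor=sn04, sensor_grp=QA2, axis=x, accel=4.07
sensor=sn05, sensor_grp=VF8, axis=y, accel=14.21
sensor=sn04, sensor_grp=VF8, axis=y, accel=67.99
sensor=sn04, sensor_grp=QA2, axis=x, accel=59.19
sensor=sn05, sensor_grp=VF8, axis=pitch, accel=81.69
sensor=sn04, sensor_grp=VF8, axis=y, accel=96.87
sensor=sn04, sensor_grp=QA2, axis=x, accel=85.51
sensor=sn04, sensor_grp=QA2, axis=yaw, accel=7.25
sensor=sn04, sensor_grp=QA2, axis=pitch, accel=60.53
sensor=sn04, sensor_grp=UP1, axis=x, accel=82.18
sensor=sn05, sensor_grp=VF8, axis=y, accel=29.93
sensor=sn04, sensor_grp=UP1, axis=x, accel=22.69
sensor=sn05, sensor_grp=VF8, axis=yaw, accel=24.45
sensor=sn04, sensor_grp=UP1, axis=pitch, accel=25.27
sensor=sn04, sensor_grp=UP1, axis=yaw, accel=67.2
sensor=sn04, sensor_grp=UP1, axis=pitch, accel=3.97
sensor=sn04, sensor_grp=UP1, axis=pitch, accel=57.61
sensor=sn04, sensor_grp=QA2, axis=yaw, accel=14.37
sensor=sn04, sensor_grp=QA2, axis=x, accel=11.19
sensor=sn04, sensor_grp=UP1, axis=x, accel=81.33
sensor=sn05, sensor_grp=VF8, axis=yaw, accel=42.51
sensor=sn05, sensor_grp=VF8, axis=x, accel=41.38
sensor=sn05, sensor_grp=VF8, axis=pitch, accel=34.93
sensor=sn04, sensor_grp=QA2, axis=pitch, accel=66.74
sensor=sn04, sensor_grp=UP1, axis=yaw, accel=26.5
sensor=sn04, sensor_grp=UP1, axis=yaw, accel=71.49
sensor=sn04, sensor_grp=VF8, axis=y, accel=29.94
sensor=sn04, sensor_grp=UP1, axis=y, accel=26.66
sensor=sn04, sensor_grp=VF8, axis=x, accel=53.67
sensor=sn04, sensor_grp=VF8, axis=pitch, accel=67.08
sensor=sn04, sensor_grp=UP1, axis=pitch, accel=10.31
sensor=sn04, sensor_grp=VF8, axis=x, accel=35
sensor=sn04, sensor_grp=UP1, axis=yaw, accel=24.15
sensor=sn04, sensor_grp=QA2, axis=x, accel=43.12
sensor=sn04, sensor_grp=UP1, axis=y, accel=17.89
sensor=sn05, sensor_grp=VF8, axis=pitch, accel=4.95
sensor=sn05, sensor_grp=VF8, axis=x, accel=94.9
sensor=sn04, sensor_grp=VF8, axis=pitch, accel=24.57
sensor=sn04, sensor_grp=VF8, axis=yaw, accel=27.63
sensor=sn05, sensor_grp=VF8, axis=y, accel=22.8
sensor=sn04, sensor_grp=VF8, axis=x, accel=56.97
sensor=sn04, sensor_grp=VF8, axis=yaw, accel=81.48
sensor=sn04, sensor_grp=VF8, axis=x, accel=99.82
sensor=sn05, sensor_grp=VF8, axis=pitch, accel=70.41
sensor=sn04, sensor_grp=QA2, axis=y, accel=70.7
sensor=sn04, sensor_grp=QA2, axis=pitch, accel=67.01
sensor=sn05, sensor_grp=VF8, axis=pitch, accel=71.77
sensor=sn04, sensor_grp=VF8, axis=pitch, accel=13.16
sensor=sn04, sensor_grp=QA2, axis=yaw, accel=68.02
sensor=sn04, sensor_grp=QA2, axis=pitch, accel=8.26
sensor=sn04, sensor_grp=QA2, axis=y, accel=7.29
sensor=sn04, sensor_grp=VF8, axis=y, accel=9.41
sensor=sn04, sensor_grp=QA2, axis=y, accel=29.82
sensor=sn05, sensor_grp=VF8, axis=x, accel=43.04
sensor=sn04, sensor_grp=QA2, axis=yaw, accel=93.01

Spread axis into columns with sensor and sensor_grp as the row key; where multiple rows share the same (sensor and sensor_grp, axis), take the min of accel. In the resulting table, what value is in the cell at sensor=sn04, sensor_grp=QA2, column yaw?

7.25

Rows with sensor=sn04, sensor_grp=QA2 and axis=yaw: accel values are 63.44, 7.25, 14.37, 68.02, 93.01.
min(63.44, 7.25, 14.37, 68.02, 93.01) = 7.25.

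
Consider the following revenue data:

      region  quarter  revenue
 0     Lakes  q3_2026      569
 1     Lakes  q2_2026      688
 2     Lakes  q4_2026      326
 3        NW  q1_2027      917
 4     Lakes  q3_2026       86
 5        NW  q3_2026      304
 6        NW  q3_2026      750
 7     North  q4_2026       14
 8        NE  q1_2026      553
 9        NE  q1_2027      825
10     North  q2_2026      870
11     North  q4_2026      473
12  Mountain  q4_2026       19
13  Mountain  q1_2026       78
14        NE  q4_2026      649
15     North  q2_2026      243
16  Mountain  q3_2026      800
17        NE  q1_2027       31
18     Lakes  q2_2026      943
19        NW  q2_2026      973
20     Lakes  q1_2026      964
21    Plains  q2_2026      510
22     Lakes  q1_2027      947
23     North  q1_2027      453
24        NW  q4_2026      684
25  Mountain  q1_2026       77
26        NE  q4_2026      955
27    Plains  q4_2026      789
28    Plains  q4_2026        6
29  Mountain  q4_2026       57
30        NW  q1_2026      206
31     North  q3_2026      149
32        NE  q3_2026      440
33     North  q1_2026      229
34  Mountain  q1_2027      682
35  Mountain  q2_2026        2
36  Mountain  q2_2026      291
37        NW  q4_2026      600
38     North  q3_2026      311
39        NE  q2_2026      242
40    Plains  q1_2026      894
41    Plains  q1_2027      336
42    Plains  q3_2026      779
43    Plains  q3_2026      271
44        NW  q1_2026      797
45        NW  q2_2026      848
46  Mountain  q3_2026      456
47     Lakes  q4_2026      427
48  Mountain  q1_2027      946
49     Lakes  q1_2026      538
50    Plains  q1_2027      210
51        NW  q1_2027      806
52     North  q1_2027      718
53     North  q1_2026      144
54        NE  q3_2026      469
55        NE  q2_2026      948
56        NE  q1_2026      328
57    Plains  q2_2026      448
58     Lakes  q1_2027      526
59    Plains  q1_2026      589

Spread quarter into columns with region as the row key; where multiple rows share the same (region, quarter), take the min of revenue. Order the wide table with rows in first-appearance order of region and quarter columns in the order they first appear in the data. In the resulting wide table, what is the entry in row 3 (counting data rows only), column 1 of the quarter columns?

With rows in first-appearance order of region, row 3 is region=North. quarter columns in first-appearance order: q3_2026, q2_2026, q4_2026, q1_2027, q1_2026; column 1 is q3_2026.
Long rows with region=North, quarter=q3_2026: min(149, 311) = 149.

149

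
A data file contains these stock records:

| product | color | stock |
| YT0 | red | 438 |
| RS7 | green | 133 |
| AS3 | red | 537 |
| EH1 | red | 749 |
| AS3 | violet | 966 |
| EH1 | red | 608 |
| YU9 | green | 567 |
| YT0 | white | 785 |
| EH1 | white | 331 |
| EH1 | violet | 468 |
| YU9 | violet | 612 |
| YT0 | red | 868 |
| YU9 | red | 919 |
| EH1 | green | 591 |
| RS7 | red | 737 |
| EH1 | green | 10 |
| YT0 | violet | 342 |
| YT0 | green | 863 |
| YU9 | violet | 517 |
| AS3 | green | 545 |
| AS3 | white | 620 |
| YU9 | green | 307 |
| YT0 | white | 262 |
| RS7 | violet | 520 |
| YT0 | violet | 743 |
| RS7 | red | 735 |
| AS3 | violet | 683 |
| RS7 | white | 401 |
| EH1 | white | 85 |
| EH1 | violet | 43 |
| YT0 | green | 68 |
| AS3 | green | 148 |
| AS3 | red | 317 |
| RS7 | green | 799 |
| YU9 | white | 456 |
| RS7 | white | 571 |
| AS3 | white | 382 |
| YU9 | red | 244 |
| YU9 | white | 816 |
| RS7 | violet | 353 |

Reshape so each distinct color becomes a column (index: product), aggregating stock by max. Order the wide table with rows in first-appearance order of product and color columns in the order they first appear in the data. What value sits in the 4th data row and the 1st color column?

With rows in first-appearance order of product, row 4 is product=EH1. color columns in first-appearance order: red, green, violet, white; column 1 is red.
Long rows with product=EH1, color=red: max(749, 608) = 749.

749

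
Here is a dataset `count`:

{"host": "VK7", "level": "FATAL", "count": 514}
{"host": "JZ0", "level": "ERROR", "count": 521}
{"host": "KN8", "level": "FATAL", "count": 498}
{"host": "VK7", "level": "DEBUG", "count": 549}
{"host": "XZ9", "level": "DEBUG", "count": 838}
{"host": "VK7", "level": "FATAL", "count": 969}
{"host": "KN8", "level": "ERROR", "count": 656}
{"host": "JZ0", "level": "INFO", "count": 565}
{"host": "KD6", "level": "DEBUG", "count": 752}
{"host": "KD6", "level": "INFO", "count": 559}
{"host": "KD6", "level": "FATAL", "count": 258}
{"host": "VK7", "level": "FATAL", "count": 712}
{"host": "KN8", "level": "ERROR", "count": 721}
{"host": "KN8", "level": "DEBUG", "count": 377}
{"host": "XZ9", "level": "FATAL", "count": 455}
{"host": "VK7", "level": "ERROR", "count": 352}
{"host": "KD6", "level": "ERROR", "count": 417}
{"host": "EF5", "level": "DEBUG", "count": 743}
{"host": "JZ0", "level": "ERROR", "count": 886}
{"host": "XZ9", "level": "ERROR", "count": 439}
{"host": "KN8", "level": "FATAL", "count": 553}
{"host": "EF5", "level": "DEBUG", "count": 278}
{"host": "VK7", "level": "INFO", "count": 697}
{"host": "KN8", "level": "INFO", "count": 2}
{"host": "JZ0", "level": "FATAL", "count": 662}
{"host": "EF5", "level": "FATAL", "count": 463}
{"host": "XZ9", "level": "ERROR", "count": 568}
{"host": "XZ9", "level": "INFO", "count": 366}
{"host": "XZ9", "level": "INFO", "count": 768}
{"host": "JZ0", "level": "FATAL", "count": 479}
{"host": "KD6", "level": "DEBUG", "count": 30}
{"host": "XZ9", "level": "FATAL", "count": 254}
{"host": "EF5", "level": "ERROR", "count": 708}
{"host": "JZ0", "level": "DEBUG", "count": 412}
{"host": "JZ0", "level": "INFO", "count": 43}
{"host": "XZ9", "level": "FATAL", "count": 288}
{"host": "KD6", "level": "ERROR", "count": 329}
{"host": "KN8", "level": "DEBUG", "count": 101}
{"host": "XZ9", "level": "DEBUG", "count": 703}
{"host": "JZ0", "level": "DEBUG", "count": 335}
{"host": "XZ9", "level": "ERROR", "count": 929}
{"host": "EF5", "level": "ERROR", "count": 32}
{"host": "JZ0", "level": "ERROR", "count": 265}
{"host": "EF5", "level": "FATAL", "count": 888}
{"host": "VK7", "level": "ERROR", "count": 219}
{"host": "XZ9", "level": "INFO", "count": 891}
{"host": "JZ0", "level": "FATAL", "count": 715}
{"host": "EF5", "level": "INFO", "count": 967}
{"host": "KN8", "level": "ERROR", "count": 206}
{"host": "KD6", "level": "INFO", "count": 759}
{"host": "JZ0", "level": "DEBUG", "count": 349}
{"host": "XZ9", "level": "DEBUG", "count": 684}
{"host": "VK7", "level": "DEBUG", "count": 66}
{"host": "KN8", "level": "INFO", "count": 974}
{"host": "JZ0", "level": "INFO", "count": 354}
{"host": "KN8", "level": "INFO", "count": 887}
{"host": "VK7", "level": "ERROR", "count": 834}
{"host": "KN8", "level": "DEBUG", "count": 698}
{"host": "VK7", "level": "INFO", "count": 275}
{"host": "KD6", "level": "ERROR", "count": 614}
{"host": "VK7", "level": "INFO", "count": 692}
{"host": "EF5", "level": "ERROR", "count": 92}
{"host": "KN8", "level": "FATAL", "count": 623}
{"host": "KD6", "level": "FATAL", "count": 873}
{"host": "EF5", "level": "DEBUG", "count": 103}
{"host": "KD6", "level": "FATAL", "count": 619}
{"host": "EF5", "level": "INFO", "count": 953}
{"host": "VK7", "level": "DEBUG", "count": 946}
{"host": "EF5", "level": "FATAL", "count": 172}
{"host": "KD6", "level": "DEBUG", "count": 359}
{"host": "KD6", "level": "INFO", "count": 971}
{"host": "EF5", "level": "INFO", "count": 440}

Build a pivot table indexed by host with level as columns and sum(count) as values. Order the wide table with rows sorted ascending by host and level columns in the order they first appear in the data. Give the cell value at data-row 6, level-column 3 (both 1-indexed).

With rows sorted ascending by host, row 6 is host=XZ9. level columns in first-appearance order: FATAL, ERROR, DEBUG, INFO; column 3 is DEBUG.
Long rows with host=XZ9, level=DEBUG: 838 + 703 + 684 = 2225.

2225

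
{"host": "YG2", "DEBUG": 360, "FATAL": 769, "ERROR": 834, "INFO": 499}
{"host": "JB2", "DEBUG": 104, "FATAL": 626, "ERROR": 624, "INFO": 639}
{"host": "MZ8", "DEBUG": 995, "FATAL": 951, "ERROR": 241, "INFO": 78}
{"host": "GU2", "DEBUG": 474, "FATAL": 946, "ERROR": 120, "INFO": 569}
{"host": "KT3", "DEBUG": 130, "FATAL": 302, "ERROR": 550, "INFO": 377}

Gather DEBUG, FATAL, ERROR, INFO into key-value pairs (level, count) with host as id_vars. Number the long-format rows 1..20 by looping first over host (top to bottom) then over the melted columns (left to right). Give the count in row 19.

550

20 rows total (5 × 4). Row 19: index ⌊(19-1)/4⌋ = 4 into host → KT3; (19-1) mod 4 = 2 into the melted columns → ERROR.
So row 19 is (KT3, ERROR, 550); count = 550.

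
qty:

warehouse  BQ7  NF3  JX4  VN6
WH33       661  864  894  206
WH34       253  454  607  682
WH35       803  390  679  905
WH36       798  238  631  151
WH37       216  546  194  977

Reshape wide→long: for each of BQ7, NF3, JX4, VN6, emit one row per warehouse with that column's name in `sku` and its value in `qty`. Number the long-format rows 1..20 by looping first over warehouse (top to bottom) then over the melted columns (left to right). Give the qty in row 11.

679

20 rows total (5 × 4). Row 11: index ⌊(11-1)/4⌋ = 2 into warehouse → WH35; (11-1) mod 4 = 2 into the melted columns → JX4.
So row 11 is (WH35, JX4, 679); qty = 679.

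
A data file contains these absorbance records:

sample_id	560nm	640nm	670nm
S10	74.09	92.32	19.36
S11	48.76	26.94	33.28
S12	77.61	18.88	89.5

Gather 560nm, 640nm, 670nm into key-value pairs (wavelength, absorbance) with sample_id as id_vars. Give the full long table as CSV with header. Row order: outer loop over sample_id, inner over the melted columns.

sample_id,wavelength,absorbance
S10,560nm,74.09
S10,640nm,92.32
S10,670nm,19.36
S11,560nm,48.76
S11,640nm,26.94
S11,670nm,33.28
S12,560nm,77.61
S12,640nm,18.88
S12,670nm,89.5

Each (sample_id, column) pair becomes one row: 3 × 3 = 9 rows.
For example, (S10, 560nm) → absorbance=74.09.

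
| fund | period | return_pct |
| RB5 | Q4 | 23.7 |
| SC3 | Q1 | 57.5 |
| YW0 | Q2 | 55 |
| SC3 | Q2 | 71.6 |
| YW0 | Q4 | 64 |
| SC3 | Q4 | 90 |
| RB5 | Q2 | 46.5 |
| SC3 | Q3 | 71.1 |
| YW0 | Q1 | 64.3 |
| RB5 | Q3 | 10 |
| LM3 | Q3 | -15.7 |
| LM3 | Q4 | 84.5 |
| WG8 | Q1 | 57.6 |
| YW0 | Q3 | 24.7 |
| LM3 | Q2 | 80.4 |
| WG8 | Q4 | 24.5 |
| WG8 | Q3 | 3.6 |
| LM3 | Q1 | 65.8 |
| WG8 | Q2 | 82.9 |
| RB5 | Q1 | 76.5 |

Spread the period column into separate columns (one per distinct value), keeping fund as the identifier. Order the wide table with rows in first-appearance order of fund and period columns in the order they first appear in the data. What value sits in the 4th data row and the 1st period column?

84.5

With rows in first-appearance order of fund, row 4 is fund=LM3. period columns in first-appearance order: Q4, Q1, Q2, Q3; column 1 is Q4.
Long rows with fund=LM3, period=Q4: return_pct = 84.5.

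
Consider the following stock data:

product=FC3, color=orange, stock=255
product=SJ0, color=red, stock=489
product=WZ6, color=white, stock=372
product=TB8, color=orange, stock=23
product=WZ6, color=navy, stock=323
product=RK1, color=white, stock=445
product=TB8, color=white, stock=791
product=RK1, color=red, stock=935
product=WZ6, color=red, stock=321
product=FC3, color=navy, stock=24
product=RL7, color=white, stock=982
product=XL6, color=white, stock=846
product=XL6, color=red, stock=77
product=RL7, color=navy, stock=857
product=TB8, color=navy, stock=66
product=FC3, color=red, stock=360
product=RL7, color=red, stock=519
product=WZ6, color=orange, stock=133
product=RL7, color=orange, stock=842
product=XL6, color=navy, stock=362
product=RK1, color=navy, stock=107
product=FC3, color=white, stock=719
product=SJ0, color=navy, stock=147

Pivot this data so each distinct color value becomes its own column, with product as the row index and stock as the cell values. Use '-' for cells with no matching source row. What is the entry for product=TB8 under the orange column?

23

The long row with product=TB8, color=orange has stock=23.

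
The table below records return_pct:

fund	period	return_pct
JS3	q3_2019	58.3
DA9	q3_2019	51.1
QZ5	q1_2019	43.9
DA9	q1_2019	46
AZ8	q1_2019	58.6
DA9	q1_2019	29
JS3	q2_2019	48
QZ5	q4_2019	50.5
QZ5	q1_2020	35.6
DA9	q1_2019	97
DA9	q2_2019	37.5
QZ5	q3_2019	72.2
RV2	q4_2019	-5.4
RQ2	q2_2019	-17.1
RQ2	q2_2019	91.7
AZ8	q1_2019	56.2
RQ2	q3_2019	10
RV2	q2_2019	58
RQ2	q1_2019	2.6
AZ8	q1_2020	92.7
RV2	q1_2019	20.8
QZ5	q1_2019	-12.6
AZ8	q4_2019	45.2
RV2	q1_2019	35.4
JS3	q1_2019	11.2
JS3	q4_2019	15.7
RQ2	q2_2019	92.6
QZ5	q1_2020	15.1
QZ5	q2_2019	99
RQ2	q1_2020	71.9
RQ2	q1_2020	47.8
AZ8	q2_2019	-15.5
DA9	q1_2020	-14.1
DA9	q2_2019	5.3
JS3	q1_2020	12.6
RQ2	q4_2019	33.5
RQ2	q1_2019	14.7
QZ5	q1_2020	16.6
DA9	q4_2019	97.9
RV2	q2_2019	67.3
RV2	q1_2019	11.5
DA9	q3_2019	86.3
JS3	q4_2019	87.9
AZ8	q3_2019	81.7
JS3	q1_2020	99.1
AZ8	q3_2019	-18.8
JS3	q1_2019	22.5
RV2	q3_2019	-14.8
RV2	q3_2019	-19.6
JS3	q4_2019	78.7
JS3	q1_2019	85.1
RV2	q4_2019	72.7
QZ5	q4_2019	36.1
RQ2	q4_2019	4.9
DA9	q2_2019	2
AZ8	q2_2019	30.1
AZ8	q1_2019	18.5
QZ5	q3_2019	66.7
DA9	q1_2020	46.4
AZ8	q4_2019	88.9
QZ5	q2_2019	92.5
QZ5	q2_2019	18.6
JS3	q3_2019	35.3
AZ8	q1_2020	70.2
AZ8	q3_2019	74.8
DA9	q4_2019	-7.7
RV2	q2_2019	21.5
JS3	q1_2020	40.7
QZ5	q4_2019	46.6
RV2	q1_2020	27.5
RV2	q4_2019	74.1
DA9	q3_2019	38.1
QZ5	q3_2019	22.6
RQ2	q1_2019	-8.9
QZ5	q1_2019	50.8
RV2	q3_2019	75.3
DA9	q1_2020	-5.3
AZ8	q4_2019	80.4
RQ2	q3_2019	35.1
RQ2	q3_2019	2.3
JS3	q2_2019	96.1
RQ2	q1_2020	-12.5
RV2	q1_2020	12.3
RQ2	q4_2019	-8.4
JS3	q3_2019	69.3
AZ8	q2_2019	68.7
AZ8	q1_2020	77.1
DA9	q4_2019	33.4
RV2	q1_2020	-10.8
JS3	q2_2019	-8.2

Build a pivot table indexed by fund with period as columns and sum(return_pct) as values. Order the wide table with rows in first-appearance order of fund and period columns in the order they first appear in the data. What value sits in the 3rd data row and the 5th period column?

With rows in first-appearance order of fund, row 3 is fund=QZ5. period columns in first-appearance order: q3_2019, q1_2019, q2_2019, q4_2019, q1_2020; column 5 is q1_2020.
Long rows with fund=QZ5, period=q1_2020: 35.6 + 15.1 + 16.6 = 67.3.

67.3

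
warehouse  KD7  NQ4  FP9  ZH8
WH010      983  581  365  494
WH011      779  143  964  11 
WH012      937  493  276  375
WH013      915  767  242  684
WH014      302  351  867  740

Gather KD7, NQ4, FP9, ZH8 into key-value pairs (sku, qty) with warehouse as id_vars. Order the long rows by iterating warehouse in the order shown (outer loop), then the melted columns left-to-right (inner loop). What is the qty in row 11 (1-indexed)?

276

20 rows total (5 × 4). Row 11: index ⌊(11-1)/4⌋ = 2 into warehouse → WH012; (11-1) mod 4 = 2 into the melted columns → FP9.
So row 11 is (WH012, FP9, 276); qty = 276.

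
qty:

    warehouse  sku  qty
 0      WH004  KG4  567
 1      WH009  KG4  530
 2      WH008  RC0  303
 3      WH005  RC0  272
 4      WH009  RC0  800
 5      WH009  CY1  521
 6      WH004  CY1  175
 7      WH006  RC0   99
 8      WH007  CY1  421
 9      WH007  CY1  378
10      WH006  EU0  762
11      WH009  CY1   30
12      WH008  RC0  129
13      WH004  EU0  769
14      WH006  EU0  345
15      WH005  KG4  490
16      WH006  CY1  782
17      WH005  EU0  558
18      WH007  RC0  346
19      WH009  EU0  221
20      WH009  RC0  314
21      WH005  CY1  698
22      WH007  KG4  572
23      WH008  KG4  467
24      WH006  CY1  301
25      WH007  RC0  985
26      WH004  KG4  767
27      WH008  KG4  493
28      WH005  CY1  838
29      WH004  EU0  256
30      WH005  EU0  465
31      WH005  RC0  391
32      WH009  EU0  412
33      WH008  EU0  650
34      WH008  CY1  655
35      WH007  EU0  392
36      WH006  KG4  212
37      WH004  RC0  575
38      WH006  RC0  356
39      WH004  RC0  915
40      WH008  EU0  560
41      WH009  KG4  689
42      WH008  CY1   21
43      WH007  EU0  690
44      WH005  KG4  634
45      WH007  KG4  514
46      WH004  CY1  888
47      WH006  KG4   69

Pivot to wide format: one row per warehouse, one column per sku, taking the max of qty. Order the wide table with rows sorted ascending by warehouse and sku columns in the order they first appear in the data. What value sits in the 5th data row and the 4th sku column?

With rows sorted ascending by warehouse, row 5 is warehouse=WH008. sku columns in first-appearance order: KG4, RC0, CY1, EU0; column 4 is EU0.
Long rows with warehouse=WH008, sku=EU0: max(650, 560) = 650.

650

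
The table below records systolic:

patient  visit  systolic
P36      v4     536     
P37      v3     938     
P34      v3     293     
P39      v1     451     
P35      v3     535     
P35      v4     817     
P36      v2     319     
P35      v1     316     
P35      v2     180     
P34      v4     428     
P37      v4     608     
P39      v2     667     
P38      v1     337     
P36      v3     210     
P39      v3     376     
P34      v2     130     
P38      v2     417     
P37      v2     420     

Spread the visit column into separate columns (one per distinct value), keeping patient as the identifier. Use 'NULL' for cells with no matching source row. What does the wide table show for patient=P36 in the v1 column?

No long-format row has patient=P36 and visit=v1, so the cell is NULL.

NULL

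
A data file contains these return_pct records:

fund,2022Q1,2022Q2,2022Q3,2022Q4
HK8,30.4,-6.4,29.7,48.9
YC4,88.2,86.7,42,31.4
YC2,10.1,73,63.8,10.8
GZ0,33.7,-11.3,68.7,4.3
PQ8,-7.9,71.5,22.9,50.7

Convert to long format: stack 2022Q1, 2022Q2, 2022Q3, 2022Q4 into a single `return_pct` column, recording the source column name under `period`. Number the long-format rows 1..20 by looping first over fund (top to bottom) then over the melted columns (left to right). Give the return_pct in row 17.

-7.9

20 rows total (5 × 4). Row 17: index ⌊(17-1)/4⌋ = 4 into fund → PQ8; (17-1) mod 4 = 0 into the melted columns → 2022Q1.
So row 17 is (PQ8, 2022Q1, -7.9); return_pct = -7.9.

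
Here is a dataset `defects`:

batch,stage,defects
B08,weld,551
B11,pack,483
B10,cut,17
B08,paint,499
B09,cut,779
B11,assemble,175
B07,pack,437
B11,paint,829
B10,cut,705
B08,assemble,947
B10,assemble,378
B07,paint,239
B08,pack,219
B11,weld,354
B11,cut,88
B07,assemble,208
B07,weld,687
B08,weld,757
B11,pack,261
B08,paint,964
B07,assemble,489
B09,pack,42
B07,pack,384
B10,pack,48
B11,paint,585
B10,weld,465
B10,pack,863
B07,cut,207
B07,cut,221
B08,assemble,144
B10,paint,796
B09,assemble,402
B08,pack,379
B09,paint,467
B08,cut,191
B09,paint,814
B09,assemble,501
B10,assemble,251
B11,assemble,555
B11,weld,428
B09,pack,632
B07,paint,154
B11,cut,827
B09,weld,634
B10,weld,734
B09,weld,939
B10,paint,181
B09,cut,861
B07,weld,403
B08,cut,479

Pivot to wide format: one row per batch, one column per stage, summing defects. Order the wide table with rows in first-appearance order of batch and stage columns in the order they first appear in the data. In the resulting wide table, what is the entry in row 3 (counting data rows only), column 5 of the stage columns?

With rows in first-appearance order of batch, row 3 is batch=B10. stage columns in first-appearance order: weld, pack, cut, paint, assemble; column 5 is assemble.
Long rows with batch=B10, stage=assemble: 378 + 251 = 629.

629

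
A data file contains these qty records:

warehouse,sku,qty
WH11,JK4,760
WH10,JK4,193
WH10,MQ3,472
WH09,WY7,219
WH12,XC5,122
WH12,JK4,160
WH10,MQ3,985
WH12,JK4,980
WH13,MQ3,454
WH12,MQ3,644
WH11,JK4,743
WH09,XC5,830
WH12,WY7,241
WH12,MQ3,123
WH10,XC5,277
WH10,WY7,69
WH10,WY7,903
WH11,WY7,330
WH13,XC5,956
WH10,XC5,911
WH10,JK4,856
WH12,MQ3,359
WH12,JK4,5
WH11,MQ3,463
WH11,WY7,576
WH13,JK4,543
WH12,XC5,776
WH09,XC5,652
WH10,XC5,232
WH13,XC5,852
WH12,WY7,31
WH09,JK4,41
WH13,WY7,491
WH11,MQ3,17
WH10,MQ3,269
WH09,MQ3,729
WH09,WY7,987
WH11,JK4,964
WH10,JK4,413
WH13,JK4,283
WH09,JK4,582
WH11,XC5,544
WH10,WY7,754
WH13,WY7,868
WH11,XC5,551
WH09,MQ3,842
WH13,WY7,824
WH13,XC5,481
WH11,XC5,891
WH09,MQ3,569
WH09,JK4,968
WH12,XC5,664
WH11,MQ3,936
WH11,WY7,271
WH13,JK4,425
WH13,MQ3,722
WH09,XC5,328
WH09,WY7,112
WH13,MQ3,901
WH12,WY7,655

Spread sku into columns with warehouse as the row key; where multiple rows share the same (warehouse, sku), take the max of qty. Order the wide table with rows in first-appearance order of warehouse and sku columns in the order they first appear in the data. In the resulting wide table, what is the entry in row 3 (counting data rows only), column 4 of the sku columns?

With rows in first-appearance order of warehouse, row 3 is warehouse=WH09. sku columns in first-appearance order: JK4, MQ3, WY7, XC5; column 4 is XC5.
Long rows with warehouse=WH09, sku=XC5: max(830, 652, 328) = 830.

830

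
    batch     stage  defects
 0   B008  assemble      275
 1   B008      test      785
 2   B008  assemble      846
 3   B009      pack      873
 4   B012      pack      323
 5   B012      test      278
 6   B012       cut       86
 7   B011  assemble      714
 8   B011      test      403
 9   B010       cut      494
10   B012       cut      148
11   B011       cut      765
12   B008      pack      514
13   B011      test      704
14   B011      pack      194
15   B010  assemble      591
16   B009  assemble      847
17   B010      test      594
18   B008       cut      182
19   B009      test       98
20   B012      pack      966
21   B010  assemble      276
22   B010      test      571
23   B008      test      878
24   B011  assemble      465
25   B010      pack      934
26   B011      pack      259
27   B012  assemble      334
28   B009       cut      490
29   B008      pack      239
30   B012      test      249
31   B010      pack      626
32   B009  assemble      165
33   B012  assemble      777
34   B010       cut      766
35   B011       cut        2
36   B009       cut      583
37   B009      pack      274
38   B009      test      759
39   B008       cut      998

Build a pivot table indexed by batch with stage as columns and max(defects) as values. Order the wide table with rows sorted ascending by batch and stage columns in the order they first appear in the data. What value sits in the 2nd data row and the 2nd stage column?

With rows sorted ascending by batch, row 2 is batch=B009. stage columns in first-appearance order: assemble, test, pack, cut; column 2 is test.
Long rows with batch=B009, stage=test: max(98, 759) = 759.

759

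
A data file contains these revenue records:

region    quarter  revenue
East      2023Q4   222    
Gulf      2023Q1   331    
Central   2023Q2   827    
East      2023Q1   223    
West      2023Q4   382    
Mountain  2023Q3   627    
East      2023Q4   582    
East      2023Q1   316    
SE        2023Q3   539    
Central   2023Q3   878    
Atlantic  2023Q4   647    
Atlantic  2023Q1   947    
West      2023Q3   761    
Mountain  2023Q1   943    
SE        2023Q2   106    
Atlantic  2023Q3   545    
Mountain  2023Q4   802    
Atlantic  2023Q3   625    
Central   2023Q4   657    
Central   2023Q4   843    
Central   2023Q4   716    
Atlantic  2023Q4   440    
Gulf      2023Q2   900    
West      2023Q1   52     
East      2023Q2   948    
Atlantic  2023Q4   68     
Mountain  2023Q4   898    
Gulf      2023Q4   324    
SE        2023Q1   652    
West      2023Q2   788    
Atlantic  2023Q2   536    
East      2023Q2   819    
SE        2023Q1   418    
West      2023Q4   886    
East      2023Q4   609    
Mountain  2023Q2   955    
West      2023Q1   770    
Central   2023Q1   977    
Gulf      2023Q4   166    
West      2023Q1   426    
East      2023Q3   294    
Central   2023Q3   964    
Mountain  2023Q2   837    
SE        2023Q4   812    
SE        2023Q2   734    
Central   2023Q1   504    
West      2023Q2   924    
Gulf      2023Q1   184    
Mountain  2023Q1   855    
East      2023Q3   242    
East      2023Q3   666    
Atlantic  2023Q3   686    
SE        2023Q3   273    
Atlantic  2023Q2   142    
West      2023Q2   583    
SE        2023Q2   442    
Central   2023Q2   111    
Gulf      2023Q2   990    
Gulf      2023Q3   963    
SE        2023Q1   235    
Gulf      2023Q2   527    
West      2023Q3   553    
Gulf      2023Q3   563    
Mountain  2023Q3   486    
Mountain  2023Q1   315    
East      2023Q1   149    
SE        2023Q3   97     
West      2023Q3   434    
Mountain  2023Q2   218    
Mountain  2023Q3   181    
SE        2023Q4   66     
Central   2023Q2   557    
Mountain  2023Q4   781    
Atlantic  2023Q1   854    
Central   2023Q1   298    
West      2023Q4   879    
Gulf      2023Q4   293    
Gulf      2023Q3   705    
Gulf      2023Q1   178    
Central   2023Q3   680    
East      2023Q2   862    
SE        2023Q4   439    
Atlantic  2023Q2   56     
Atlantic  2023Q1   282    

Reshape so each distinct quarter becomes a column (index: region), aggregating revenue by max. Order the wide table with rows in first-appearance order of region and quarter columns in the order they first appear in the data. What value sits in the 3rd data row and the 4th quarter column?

964

With rows in first-appearance order of region, row 3 is region=Central. quarter columns in first-appearance order: 2023Q4, 2023Q1, 2023Q2, 2023Q3; column 4 is 2023Q3.
Long rows with region=Central, quarter=2023Q3: max(878, 964, 680) = 964.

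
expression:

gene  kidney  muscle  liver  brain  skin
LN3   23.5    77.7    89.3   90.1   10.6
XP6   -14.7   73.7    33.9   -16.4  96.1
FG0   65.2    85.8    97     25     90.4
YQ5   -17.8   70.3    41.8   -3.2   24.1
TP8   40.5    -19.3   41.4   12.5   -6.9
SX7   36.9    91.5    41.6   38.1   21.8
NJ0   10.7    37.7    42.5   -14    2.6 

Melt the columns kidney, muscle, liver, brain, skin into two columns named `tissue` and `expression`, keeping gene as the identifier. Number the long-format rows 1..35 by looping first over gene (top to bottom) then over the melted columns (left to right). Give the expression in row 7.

35 rows total (7 × 5). Row 7: index ⌊(7-1)/5⌋ = 1 into gene → XP6; (7-1) mod 5 = 1 into the melted columns → muscle.
So row 7 is (XP6, muscle, 73.7); expression = 73.7.

73.7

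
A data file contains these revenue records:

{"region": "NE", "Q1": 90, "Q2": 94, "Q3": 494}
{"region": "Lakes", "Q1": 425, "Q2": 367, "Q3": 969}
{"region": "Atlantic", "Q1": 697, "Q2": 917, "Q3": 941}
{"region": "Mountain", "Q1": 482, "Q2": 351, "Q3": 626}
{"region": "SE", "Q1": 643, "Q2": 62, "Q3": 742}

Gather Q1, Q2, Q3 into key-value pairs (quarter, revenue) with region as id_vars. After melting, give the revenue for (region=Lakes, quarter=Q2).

367

Unpivoting turns each (region, wide-column) pair into one long row.
The wide cell at row Lakes, column Q2 holds 367, so the long row (Lakes, Q2) has revenue=367.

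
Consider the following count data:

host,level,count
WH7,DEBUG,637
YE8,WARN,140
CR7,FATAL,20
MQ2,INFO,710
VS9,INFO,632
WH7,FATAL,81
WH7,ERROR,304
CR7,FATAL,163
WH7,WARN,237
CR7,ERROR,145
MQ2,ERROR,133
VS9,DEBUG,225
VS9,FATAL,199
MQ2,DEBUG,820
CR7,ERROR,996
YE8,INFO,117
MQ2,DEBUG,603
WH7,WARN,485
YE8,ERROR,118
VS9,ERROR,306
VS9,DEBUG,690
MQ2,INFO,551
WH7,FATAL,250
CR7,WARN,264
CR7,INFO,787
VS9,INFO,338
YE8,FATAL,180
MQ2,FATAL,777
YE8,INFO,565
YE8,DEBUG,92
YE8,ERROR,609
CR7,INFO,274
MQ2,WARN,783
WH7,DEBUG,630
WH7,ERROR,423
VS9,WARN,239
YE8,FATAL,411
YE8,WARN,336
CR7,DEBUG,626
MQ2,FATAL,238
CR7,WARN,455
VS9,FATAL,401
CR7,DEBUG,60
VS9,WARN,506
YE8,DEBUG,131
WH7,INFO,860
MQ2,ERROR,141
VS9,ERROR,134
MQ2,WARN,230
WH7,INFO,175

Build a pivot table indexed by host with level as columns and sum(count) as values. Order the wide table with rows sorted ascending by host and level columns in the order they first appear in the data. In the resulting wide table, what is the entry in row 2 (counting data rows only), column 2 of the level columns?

1013

With rows sorted ascending by host, row 2 is host=MQ2. level columns in first-appearance order: DEBUG, WARN, FATAL, INFO, ERROR; column 2 is WARN.
Long rows with host=MQ2, level=WARN: 783 + 230 = 1013.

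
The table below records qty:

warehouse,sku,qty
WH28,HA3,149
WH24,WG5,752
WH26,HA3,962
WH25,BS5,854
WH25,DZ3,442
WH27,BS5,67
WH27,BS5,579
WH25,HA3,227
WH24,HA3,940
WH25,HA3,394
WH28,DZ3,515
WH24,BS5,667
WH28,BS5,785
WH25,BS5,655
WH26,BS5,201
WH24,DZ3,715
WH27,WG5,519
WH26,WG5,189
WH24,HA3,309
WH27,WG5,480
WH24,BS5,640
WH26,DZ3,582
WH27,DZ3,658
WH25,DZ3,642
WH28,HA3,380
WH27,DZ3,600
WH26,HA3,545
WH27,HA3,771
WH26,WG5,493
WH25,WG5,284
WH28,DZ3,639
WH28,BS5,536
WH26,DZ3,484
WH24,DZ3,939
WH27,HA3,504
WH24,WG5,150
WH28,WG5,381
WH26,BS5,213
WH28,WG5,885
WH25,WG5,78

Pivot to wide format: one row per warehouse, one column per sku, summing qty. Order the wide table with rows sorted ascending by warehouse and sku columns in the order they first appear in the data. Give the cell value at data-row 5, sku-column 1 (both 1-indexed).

529

With rows sorted ascending by warehouse, row 5 is warehouse=WH28. sku columns in first-appearance order: HA3, WG5, BS5, DZ3; column 1 is HA3.
Long rows with warehouse=WH28, sku=HA3: 149 + 380 = 529.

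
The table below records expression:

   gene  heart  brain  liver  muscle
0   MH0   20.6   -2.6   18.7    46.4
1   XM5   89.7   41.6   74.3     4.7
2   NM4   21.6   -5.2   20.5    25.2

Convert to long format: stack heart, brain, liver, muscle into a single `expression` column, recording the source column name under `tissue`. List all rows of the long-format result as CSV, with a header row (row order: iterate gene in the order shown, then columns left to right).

Each (gene, column) pair becomes one row: 3 × 4 = 12 rows.
For example, (MH0, heart) → expression=20.6.

gene,tissue,expression
MH0,heart,20.6
MH0,brain,-2.6
MH0,liver,18.7
MH0,muscle,46.4
XM5,heart,89.7
XM5,brain,41.6
XM5,liver,74.3
XM5,muscle,4.7
NM4,heart,21.6
NM4,brain,-5.2
NM4,liver,20.5
NM4,muscle,25.2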